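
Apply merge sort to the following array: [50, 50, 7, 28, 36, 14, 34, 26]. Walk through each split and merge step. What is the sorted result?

Merge sort trace:

Split: [50, 50, 7, 28, 36, 14, 34, 26] -> [50, 50, 7, 28] and [36, 14, 34, 26]
  Split: [50, 50, 7, 28] -> [50, 50] and [7, 28]
    Split: [50, 50] -> [50] and [50]
    Merge: [50] + [50] -> [50, 50]
    Split: [7, 28] -> [7] and [28]
    Merge: [7] + [28] -> [7, 28]
  Merge: [50, 50] + [7, 28] -> [7, 28, 50, 50]
  Split: [36, 14, 34, 26] -> [36, 14] and [34, 26]
    Split: [36, 14] -> [36] and [14]
    Merge: [36] + [14] -> [14, 36]
    Split: [34, 26] -> [34] and [26]
    Merge: [34] + [26] -> [26, 34]
  Merge: [14, 36] + [26, 34] -> [14, 26, 34, 36]
Merge: [7, 28, 50, 50] + [14, 26, 34, 36] -> [7, 14, 26, 28, 34, 36, 50, 50]

Final sorted array: [7, 14, 26, 28, 34, 36, 50, 50]

The merge sort proceeds by recursively splitting the array and merging sorted halves.
After all merges, the sorted array is [7, 14, 26, 28, 34, 36, 50, 50].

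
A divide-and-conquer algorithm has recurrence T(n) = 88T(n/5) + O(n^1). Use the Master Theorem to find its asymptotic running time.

Master Theorem for T(n) = 88T(n/5) + O(n^1):

a = 88, b = 5, c = 1
log_b(a) = log_5(88) = 2.7819

Case 1: c = 1 < log_5(88) = 2.7819
T(n) = O(n^(log_5 88))

For T(n) = 88T(n/5) + O(n^1): log_5(88) = 2.7819. This is Case 1 of the Master Theorem (c < log_b(a), work dominated by leaves), giving O(n^(log_5 88)).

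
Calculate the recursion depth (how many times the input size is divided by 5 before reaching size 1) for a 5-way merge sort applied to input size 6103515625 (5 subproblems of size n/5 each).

For divide and conquer with division factor 5:

Problem sizes at each level:
Level 0: 6103515625
Level 1: 1220703125
Level 2: 244140625
Level 3: 48828125
Level 4: 9765625
Level 5: 1953125
Level 6: 390625
Level 7: 78125
Level 8: 15625
Level 9: 3125
Level 10: 625
Level 11: 125
Level 12: 25
Level 13: 5
Level 14: 1

The root is level 0 and the size-1 base case is level 14 (the tree spans levels 0 through 14, i.e. 15 levels counting the root), so the depth is the number of divisions: log_5(6103515625) = 14

The recursion tree depth is log_5(6103515625) = 14. At each level, the problem size is divided by 5, so it takes 14 divisions to reduce to a base case of size 1. The algorithm makes 5 recursive calls at each level.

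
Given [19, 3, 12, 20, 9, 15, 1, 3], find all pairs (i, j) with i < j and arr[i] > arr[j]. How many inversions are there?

Finding inversions in [19, 3, 12, 20, 9, 15, 1, 3]:

(0, 1): arr[0]=19 > arr[1]=3
(0, 2): arr[0]=19 > arr[2]=12
(0, 4): arr[0]=19 > arr[4]=9
(0, 5): arr[0]=19 > arr[5]=15
(0, 6): arr[0]=19 > arr[6]=1
(0, 7): arr[0]=19 > arr[7]=3
(1, 6): arr[1]=3 > arr[6]=1
(2, 4): arr[2]=12 > arr[4]=9
(2, 6): arr[2]=12 > arr[6]=1
(2, 7): arr[2]=12 > arr[7]=3
(3, 4): arr[3]=20 > arr[4]=9
(3, 5): arr[3]=20 > arr[5]=15
(3, 6): arr[3]=20 > arr[6]=1
(3, 7): arr[3]=20 > arr[7]=3
(4, 6): arr[4]=9 > arr[6]=1
(4, 7): arr[4]=9 > arr[7]=3
(5, 6): arr[5]=15 > arr[6]=1
(5, 7): arr[5]=15 > arr[7]=3

Total inversions: 18

The array has 18 inversion(s): (0,1), (0,2), (0,4), (0,5), (0,6), (0,7), (1,6), (2,4), (2,6), (2,7), (3,4), (3,5), (3,6), (3,7), (4,6), (4,7), (5,6), (5,7). Each pair (i,j) satisfies i < j and arr[i] > arr[j].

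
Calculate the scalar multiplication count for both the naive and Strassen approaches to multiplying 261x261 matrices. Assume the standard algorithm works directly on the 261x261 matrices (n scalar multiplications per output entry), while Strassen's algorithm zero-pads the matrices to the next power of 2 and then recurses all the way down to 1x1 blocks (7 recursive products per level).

Matrix multiplication for 261x261 matrices:

Strassen's algorithm requires power-of-2 dimensions. Pad 261x261 to 512x512 (next power of 2).

Standard algorithm: 261^3 = 17779581 multiplications
Strassen's algorithm: 7^(log2(512)) = 7^9 = 40353607 multiplications
Difference: 17779581 - 40353607 = -22574026 (Strassen uses MORE here due to padding overhead — for small or just-over-power-of-2 n, padding can outweigh the per-level savings)

Standard: 17779581 multiplications (261^3). Strassen: 40353607 multiplications (7^9, after padding to 512x512). Strassen reduces 8 recursive multiplications to 7 at each level.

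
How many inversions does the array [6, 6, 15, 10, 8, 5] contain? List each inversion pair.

Finding inversions in [6, 6, 15, 10, 8, 5]:

(0, 5): arr[0]=6 > arr[5]=5
(1, 5): arr[1]=6 > arr[5]=5
(2, 3): arr[2]=15 > arr[3]=10
(2, 4): arr[2]=15 > arr[4]=8
(2, 5): arr[2]=15 > arr[5]=5
(3, 4): arr[3]=10 > arr[4]=8
(3, 5): arr[3]=10 > arr[5]=5
(4, 5): arr[4]=8 > arr[5]=5

Total inversions: 8

The array has 8 inversion(s): (0,5), (1,5), (2,3), (2,4), (2,5), (3,4), (3,5), (4,5). Each pair (i,j) satisfies i < j and arr[i] > arr[j].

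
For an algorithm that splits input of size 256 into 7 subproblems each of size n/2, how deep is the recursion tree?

For divide and conquer with division factor 2:

Problem sizes at each level:
Level 0: 256
Level 1: 128
Level 2: 64
Level 3: 32
Level 4: 16
Level 5: 8
Level 6: 4
Level 7: 2
Level 8: 1

The root is level 0 and the size-1 base case is level 8 (the tree spans levels 0 through 8, i.e. 9 levels counting the root), so the depth is the number of divisions: log_2(256) = 8

The recursion tree depth is log_2(256) = 8. At each level, the problem size is divided by 2, so it takes 8 divisions to reduce to a base case of size 1. The algorithm makes 7 recursive calls at each level.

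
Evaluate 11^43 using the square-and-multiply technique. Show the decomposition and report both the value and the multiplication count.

Computing 11^43 by squaring (build up from 11^1; each line after the first costs one multiplication):

11^1 = 11
11^2 = (11^1)^2 = 11^2 = 121
11^4 = (11^2)^2 = 121^2 = 14641
11^5 = 11 * 11^4 = 11 * 14641 = 161051
11^10 = (11^5)^2 = 161051^2 = 25937424601
11^20 = (11^10)^2 = 25937424601^2 = 672749994932560009201
11^21 = 11 * 11^20 = 11 * 672749994932560009201 = 7400249944258160101211
11^42 = (11^21)^2 = 7400249944258160101211^2 = 54763699237492901685126120802225273763666521
11^43 = 11 * 11^42 = 11 * 54763699237492901685126120802225273763666521 = 602400691612421918536387328824478011400331731

Result: 602400691612421918536387328824478011400331731
Multiplications needed: 8 (8 lines after 11^1)

11^43 = 602400691612421918536387328824478011400331731. Using exponentiation by squaring, this requires 8 multiplications. The key idea: if the exponent is even, square the half-power; if odd, multiply by the base once.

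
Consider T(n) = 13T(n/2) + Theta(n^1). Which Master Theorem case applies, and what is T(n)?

Master Theorem for T(n) = 13T(n/2) + O(n^1):

a = 13, b = 2, c = 1
log_b(a) = log_2(13) = 3.7004

Case 1: c = 1 < log_2(13) = 3.7004
T(n) = O(n^(log_2 13))

For T(n) = 13T(n/2) + O(n^1): log_2(13) = 3.7004. This is Case 1 of the Master Theorem (c < log_b(a), work dominated by leaves), giving O(n^(log_2 13)).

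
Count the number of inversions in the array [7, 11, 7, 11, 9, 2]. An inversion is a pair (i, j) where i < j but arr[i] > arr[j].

Finding inversions in [7, 11, 7, 11, 9, 2]:

(0, 5): arr[0]=7 > arr[5]=2
(1, 2): arr[1]=11 > arr[2]=7
(1, 4): arr[1]=11 > arr[4]=9
(1, 5): arr[1]=11 > arr[5]=2
(2, 5): arr[2]=7 > arr[5]=2
(3, 4): arr[3]=11 > arr[4]=9
(3, 5): arr[3]=11 > arr[5]=2
(4, 5): arr[4]=9 > arr[5]=2

Total inversions: 8

The array has 8 inversion(s): (0,5), (1,2), (1,4), (1,5), (2,5), (3,4), (3,5), (4,5). Each pair (i,j) satisfies i < j and arr[i] > arr[j].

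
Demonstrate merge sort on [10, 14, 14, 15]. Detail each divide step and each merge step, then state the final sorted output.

Merge sort trace:

Split: [10, 14, 14, 15] -> [10, 14] and [14, 15]
  Split: [10, 14] -> [10] and [14]
  Merge: [10] + [14] -> [10, 14]
  Split: [14, 15] -> [14] and [15]
  Merge: [14] + [15] -> [14, 15]
Merge: [10, 14] + [14, 15] -> [10, 14, 14, 15]

Final sorted array: [10, 14, 14, 15]

The merge sort proceeds by recursively splitting the array and merging sorted halves.
After all merges, the sorted array is [10, 14, 14, 15].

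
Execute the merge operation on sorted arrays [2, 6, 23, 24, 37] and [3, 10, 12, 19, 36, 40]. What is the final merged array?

Merging process:

Compare 2 vs 3: take 2 from left. Merged: [2]
Compare 6 vs 3: take 3 from right. Merged: [2, 3]
Compare 6 vs 10: take 6 from left. Merged: [2, 3, 6]
Compare 23 vs 10: take 10 from right. Merged: [2, 3, 6, 10]
Compare 23 vs 12: take 12 from right. Merged: [2, 3, 6, 10, 12]
Compare 23 vs 19: take 19 from right. Merged: [2, 3, 6, 10, 12, 19]
Compare 23 vs 36: take 23 from left. Merged: [2, 3, 6, 10, 12, 19, 23]
Compare 24 vs 36: take 24 from left. Merged: [2, 3, 6, 10, 12, 19, 23, 24]
Compare 37 vs 36: take 36 from right. Merged: [2, 3, 6, 10, 12, 19, 23, 24, 36]
Compare 37 vs 40: take 37 from left. Merged: [2, 3, 6, 10, 12, 19, 23, 24, 36, 37]
Append remaining from right: [40]. Merged: [2, 3, 6, 10, 12, 19, 23, 24, 36, 37, 40]

Final merged array: [2, 3, 6, 10, 12, 19, 23, 24, 36, 37, 40]
Total comparisons: 10

The merged array is [2, 3, 6, 10, 12, 19, 23, 24, 36, 37, 40], requiring 10 comparisons. The merge step runs in O(n) time where n is the total number of elements.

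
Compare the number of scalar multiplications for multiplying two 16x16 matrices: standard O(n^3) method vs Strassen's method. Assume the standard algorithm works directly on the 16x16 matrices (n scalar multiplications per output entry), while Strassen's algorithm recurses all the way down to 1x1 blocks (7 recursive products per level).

Matrix multiplication for 16x16 matrices:

Standard algorithm: 16^3 = 4096 multiplications
Strassen's algorithm: 7^(log2(16)) = 7^4 = 2401 multiplications
Savings: 4096 - 2401 = 1695 multiplications

Standard: 4096 multiplications (16^3). Strassen: 2401 multiplications (7^4). Strassen reduces 8 recursive multiplications to 7 at each level.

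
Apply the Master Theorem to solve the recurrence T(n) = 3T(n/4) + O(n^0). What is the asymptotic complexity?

Master Theorem for T(n) = 3T(n/4) + O(n^0):

a = 3, b = 4, c = 0
log_b(a) = log_4(3) = 0.7925

Case 1: c = 0 < log_4(3) = 0.7925
T(n) = O(n^(log_4 3))

For T(n) = 3T(n/4) + O(n^0): log_4(3) = 0.7925. This is Case 1 of the Master Theorem (c < log_b(a), work dominated by leaves), giving O(n^(log_4 3)).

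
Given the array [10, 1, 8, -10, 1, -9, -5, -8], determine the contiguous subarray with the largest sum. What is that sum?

Using Kadane's algorithm on [10, 1, 8, -10, 1, -9, -5, -8]:

Scanning through the array:
Position 1 (value 1): max_ending_here = 11, max_so_far = 11
Position 2 (value 8): max_ending_here = 19, max_so_far = 19
Position 3 (value -10): max_ending_here = 9, max_so_far = 19
Position 4 (value 1): max_ending_here = 10, max_so_far = 19
Position 5 (value -9): max_ending_here = 1, max_so_far = 19
Position 6 (value -5): max_ending_here = -4, max_so_far = 19
Position 7 (value -8): max_ending_here = -8, max_so_far = 19

Maximum subarray: [10, 1, 8]
Maximum sum: 19

The maximum subarray is [10, 1, 8] with sum 19. This subarray runs from index 0 to index 2.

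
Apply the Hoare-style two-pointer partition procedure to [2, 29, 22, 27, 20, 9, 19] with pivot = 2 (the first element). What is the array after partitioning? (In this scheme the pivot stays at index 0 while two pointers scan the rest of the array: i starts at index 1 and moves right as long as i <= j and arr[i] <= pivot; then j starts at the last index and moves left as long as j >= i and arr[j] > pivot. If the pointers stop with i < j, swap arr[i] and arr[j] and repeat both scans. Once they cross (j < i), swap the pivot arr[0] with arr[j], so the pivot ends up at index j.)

Hoare-style two-pointer partition with pivot = 2:

Initial array: [2, 29, 22, 27, 20, 9, 19]

Pointers start at i = 1, j = 6.
i ends at 1, j ends at 0: the pointers have crossed (j < i), so scanning stops.

j = 0, so swapping arr[0] with arr[j] leaves the pivot at position 0: [2, 29, 22, 27, 20, 9, 19]
Pivot position: 0

After partitioning with pivot 2, the array becomes [2, 29, 22, 27, 20, 9, 19]. The pivot is placed at index 0. All elements to the left of the pivot are <= 2, and all elements to the right are > 2.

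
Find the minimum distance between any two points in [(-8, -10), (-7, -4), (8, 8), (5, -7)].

Computing all pairwise distances among 4 points:

d((-8, -10), (-7, -4)) = 6.0828 <-- minimum
d((-8, -10), (8, 8)) = 24.0832
d((-8, -10), (5, -7)) = 13.3417
d((-7, -4), (8, 8)) = 19.2094
d((-7, -4), (5, -7)) = 12.3693
d((8, 8), (5, -7)) = 15.2971

Closest pair: (-8, -10) and (-7, -4) with distance 6.0828

The closest pair is (-8, -10) and (-7, -4) with Euclidean distance 6.0828. For 4 points, brute-force pairwise comparison is shown above. For large n, the divide-and-conquer algorithm (sort by x, recurse on halves, check the dividing strip) achieves O(n log n).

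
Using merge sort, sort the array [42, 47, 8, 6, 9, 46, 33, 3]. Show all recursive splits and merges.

Merge sort trace:

Split: [42, 47, 8, 6, 9, 46, 33, 3] -> [42, 47, 8, 6] and [9, 46, 33, 3]
  Split: [42, 47, 8, 6] -> [42, 47] and [8, 6]
    Split: [42, 47] -> [42] and [47]
    Merge: [42] + [47] -> [42, 47]
    Split: [8, 6] -> [8] and [6]
    Merge: [8] + [6] -> [6, 8]
  Merge: [42, 47] + [6, 8] -> [6, 8, 42, 47]
  Split: [9, 46, 33, 3] -> [9, 46] and [33, 3]
    Split: [9, 46] -> [9] and [46]
    Merge: [9] + [46] -> [9, 46]
    Split: [33, 3] -> [33] and [3]
    Merge: [33] + [3] -> [3, 33]
  Merge: [9, 46] + [3, 33] -> [3, 9, 33, 46]
Merge: [6, 8, 42, 47] + [3, 9, 33, 46] -> [3, 6, 8, 9, 33, 42, 46, 47]

Final sorted array: [3, 6, 8, 9, 33, 42, 46, 47]

The merge sort proceeds by recursively splitting the array and merging sorted halves.
After all merges, the sorted array is [3, 6, 8, 9, 33, 42, 46, 47].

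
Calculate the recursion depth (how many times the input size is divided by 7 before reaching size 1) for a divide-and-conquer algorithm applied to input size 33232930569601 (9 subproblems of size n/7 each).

For divide and conquer with division factor 7:

Problem sizes at each level:
Level 0: 33232930569601
Level 1: 4747561509943
Level 2: 678223072849
Level 3: 96889010407
Level 4: 13841287201
Level 5: 1977326743
Level 6: 282475249
Level 7: 40353607
Level 8: 5764801
Level 9: 823543
Level 10: 117649
Level 11: 16807
Level 12: 2401
Level 13: 343
Level 14: 49
Level 15: 7
Level 16: 1

The root is level 0 and the size-1 base case is level 16 (the tree spans levels 0 through 16, i.e. 17 levels counting the root), so the depth is the number of divisions: log_7(33232930569601) = 16

The recursion tree depth is log_7(33232930569601) = 16. At each level, the problem size is divided by 7, so it takes 16 divisions to reduce to a base case of size 1. The algorithm makes 9 recursive calls at each level.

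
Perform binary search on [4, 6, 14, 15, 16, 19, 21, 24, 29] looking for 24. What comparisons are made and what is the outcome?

Binary search for 24 in [4, 6, 14, 15, 16, 19, 21, 24, 29]:

lo=0, hi=8, mid=4, arr[mid]=16 -> 16 < 24, search right half
lo=5, hi=8, mid=6, arr[mid]=21 -> 21 < 24, search right half
lo=7, hi=8, mid=7, arr[mid]=24 -> Found target at index 7!

Binary search finds 24 at index 7 after 3 comparisons. The search repeatedly halves the search space by comparing with the middle element.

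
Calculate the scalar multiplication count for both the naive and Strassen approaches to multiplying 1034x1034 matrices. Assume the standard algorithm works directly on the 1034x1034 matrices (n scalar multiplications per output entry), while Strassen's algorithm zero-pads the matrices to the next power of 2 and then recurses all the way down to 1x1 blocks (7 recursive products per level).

Matrix multiplication for 1034x1034 matrices:

Strassen's algorithm requires power-of-2 dimensions. Pad 1034x1034 to 2048x2048 (next power of 2).

Standard algorithm: 1034^3 = 1105507304 multiplications
Strassen's algorithm: 7^(log2(2048)) = 7^11 = 1977326743 multiplications
Difference: 1105507304 - 1977326743 = -871819439 (Strassen uses MORE here due to padding overhead — for small or just-over-power-of-2 n, padding can outweigh the per-level savings)

Standard: 1105507304 multiplications (1034^3). Strassen: 1977326743 multiplications (7^11, after padding to 2048x2048). Strassen reduces 8 recursive multiplications to 7 at each level.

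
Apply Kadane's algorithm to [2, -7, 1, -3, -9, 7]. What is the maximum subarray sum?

Using Kadane's algorithm on [2, -7, 1, -3, -9, 7]:

Scanning through the array:
Position 1 (value -7): max_ending_here = -5, max_so_far = 2
Position 2 (value 1): max_ending_here = 1, max_so_far = 2
Position 3 (value -3): max_ending_here = -2, max_so_far = 2
Position 4 (value -9): max_ending_here = -9, max_so_far = 2
Position 5 (value 7): max_ending_here = 7, max_so_far = 7

Maximum subarray: [7]
Maximum sum: 7

The maximum subarray is [7] with sum 7. This subarray runs from index 5 to index 5.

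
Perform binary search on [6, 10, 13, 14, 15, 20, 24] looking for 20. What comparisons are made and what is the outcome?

Binary search for 20 in [6, 10, 13, 14, 15, 20, 24]:

lo=0, hi=6, mid=3, arr[mid]=14 -> 14 < 20, search right half
lo=4, hi=6, mid=5, arr[mid]=20 -> Found target at index 5!

Binary search finds 20 at index 5 after 2 comparisons. The search repeatedly halves the search space by comparing with the middle element.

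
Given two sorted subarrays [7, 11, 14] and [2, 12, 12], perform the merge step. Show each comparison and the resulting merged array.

Merging process:

Compare 7 vs 2: take 2 from right. Merged: [2]
Compare 7 vs 12: take 7 from left. Merged: [2, 7]
Compare 11 vs 12: take 11 from left. Merged: [2, 7, 11]
Compare 14 vs 12: take 12 from right. Merged: [2, 7, 11, 12]
Compare 14 vs 12: take 12 from right. Merged: [2, 7, 11, 12, 12]
Append remaining from left: [14]. Merged: [2, 7, 11, 12, 12, 14]

Final merged array: [2, 7, 11, 12, 12, 14]
Total comparisons: 5

The merged array is [2, 7, 11, 12, 12, 14], requiring 5 comparisons. The merge step runs in O(n) time where n is the total number of elements.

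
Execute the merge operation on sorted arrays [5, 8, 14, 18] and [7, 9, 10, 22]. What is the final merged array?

Merging process:

Compare 5 vs 7: take 5 from left. Merged: [5]
Compare 8 vs 7: take 7 from right. Merged: [5, 7]
Compare 8 vs 9: take 8 from left. Merged: [5, 7, 8]
Compare 14 vs 9: take 9 from right. Merged: [5, 7, 8, 9]
Compare 14 vs 10: take 10 from right. Merged: [5, 7, 8, 9, 10]
Compare 14 vs 22: take 14 from left. Merged: [5, 7, 8, 9, 10, 14]
Compare 18 vs 22: take 18 from left. Merged: [5, 7, 8, 9, 10, 14, 18]
Append remaining from right: [22]. Merged: [5, 7, 8, 9, 10, 14, 18, 22]

Final merged array: [5, 7, 8, 9, 10, 14, 18, 22]
Total comparisons: 7

The merged array is [5, 7, 8, 9, 10, 14, 18, 22], requiring 7 comparisons. The merge step runs in O(n) time where n is the total number of elements.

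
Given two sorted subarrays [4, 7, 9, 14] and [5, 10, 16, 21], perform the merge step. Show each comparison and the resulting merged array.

Merging process:

Compare 4 vs 5: take 4 from left. Merged: [4]
Compare 7 vs 5: take 5 from right. Merged: [4, 5]
Compare 7 vs 10: take 7 from left. Merged: [4, 5, 7]
Compare 9 vs 10: take 9 from left. Merged: [4, 5, 7, 9]
Compare 14 vs 10: take 10 from right. Merged: [4, 5, 7, 9, 10]
Compare 14 vs 16: take 14 from left. Merged: [4, 5, 7, 9, 10, 14]
Append remaining from right: [16, 21]. Merged: [4, 5, 7, 9, 10, 14, 16, 21]

Final merged array: [4, 5, 7, 9, 10, 14, 16, 21]
Total comparisons: 6

The merged array is [4, 5, 7, 9, 10, 14, 16, 21], requiring 6 comparisons. The merge step runs in O(n) time where n is the total number of elements.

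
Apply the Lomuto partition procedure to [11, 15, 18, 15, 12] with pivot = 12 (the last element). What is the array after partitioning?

Lomuto partition with pivot = 12:

Initial array: [11, 15, 18, 15, 12]

arr[0]=11 <= 12: swap with position 0, array becomes [11, 15, 18, 15, 12]
arr[1]=15 > 12: no swap
arr[2]=18 > 12: no swap
arr[3]=15 > 12: no swap

Place pivot at position 1: [11, 12, 18, 15, 15]
Pivot position: 1

After partitioning with pivot 12, the array becomes [11, 12, 18, 15, 15]. The pivot is placed at index 1. All elements to the left of the pivot are <= 12, and all elements to the right are > 12.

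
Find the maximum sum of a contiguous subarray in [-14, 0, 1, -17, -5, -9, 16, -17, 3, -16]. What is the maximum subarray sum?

Using Kadane's algorithm on [-14, 0, 1, -17, -5, -9, 16, -17, 3, -16]:

Scanning through the array:
Position 1 (value 0): max_ending_here = 0, max_so_far = 0
Position 2 (value 1): max_ending_here = 1, max_so_far = 1
Position 3 (value -17): max_ending_here = -16, max_so_far = 1
Position 4 (value -5): max_ending_here = -5, max_so_far = 1
Position 5 (value -9): max_ending_here = -9, max_so_far = 1
Position 6 (value 16): max_ending_here = 16, max_so_far = 16
Position 7 (value -17): max_ending_here = -1, max_so_far = 16
Position 8 (value 3): max_ending_here = 3, max_so_far = 16
Position 9 (value -16): max_ending_here = -13, max_so_far = 16

Maximum subarray: [16]
Maximum sum: 16

The maximum subarray is [16] with sum 16. This subarray runs from index 6 to index 6.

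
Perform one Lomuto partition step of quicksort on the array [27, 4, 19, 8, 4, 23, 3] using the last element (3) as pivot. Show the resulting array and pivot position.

Lomuto partition with pivot = 3:

Initial array: [27, 4, 19, 8, 4, 23, 3]

arr[0]=27 > 3: no swap
arr[1]=4 > 3: no swap
arr[2]=19 > 3: no swap
arr[3]=8 > 3: no swap
arr[4]=4 > 3: no swap
arr[5]=23 > 3: no swap

Place pivot at position 0: [3, 4, 19, 8, 4, 23, 27]
Pivot position: 0

After partitioning with pivot 3, the array becomes [3, 4, 19, 8, 4, 23, 27]. The pivot is placed at index 0. All elements to the left of the pivot are <= 3, and all elements to the right are > 3.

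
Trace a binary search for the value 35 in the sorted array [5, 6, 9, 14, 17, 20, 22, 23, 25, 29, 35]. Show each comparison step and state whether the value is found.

Binary search for 35 in [5, 6, 9, 14, 17, 20, 22, 23, 25, 29, 35]:

lo=0, hi=10, mid=5, arr[mid]=20 -> 20 < 35, search right half
lo=6, hi=10, mid=8, arr[mid]=25 -> 25 < 35, search right half
lo=9, hi=10, mid=9, arr[mid]=29 -> 29 < 35, search right half
lo=10, hi=10, mid=10, arr[mid]=35 -> Found target at index 10!

Binary search finds 35 at index 10 after 4 comparisons. The search repeatedly halves the search space by comparing with the middle element.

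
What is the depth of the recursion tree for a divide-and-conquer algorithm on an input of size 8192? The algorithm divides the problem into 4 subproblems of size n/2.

For divide and conquer with division factor 2:

Problem sizes at each level:
Level 0: 8192
Level 1: 4096
Level 2: 2048
Level 3: 1024
Level 4: 512
Level 5: 256
Level 6: 128
Level 7: 64
Level 8: 32
Level 9: 16
Level 10: 8
Level 11: 4
Level 12: 2
Level 13: 1

The root is level 0 and the size-1 base case is level 13 (the tree spans levels 0 through 13, i.e. 14 levels counting the root), so the depth is the number of divisions: log_2(8192) = 13

The recursion tree depth is log_2(8192) = 13. At each level, the problem size is divided by 2, so it takes 13 divisions to reduce to a base case of size 1. The algorithm makes 4 recursive calls at each level.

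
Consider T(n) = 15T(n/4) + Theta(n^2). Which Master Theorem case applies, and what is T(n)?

Master Theorem for T(n) = 15T(n/4) + O(n^2):

a = 15, b = 4, c = 2
log_b(a) = log_4(15) = 1.9534

Case 3: c = 2 > log_4(15) = 1.9534
T(n) = O(n^2) = O(n^2)

For T(n) = 15T(n/4) + O(n^2): log_4(15) = 1.9534. This is Case 3 of the Master Theorem (c > log_b(a), work dominated by root), giving O(n^2).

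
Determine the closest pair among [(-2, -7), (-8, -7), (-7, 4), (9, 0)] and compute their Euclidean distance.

Computing all pairwise distances among 4 points:

d((-2, -7), (-8, -7)) = 6.0 <-- minimum
d((-2, -7), (-7, 4)) = 12.083
d((-2, -7), (9, 0)) = 13.0384
d((-8, -7), (-7, 4)) = 11.0454
d((-8, -7), (9, 0)) = 18.3848
d((-7, 4), (9, 0)) = 16.4924

Closest pair: (-2, -7) and (-8, -7) with distance 6.0

The closest pair is (-2, -7) and (-8, -7) with Euclidean distance 6.0. For 4 points, brute-force pairwise comparison is shown above. For large n, the divide-and-conquer algorithm (sort by x, recurse on halves, check the dividing strip) achieves O(n log n).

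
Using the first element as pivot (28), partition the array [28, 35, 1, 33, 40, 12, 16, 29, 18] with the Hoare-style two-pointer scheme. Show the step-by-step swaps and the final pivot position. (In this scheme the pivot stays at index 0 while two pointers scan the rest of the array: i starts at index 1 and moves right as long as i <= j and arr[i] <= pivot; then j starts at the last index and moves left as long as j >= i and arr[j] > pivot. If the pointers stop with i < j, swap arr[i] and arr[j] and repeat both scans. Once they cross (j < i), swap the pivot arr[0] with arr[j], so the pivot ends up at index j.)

Hoare-style two-pointer partition with pivot = 28:

Initial array: [28, 35, 1, 33, 40, 12, 16, 29, 18]

Pointers start at i = 1, j = 8.
i stops at index 1 (arr[1]=35 > 28), j stops at index 8 (arr[8]=18 <= 28): swap arr[1] and arr[8], array becomes [28, 18, 1, 33, 40, 12, 16, 29, 35]
i stops at index 3 (arr[3]=33 > 28), j stops at index 6 (arr[6]=16 <= 28): swap arr[3] and arr[6], array becomes [28, 18, 1, 16, 40, 12, 33, 29, 35]
i stops at index 4 (arr[4]=40 > 28), j stops at index 5 (arr[5]=12 <= 28): swap arr[4] and arr[5], array becomes [28, 18, 1, 16, 12, 40, 33, 29, 35]
i ends at 5, j ends at 4: the pointers have crossed (j < i), so scanning stops.

Swap pivot arr[0] with arr[4] to place pivot at position 4: [12, 18, 1, 16, 28, 40, 33, 29, 35]
Pivot position: 4

After partitioning with pivot 28, the array becomes [12, 18, 1, 16, 28, 40, 33, 29, 35]. The pivot is placed at index 4. All elements to the left of the pivot are <= 28, and all elements to the right are > 28.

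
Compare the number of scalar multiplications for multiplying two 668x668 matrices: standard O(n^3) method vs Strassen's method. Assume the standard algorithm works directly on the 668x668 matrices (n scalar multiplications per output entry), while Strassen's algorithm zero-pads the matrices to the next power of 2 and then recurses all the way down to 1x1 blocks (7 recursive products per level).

Matrix multiplication for 668x668 matrices:

Strassen's algorithm requires power-of-2 dimensions. Pad 668x668 to 1024x1024 (next power of 2).

Standard algorithm: 668^3 = 298077632 multiplications
Strassen's algorithm: 7^(log2(1024)) = 7^10 = 282475249 multiplications
Savings: 298077632 - 282475249 = 15602383 multiplications

Standard: 298077632 multiplications (668^3). Strassen: 282475249 multiplications (7^10, after padding to 1024x1024). Strassen reduces 8 recursive multiplications to 7 at each level.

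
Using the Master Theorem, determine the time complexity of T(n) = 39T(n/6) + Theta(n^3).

Master Theorem for T(n) = 39T(n/6) + O(n^3):

a = 39, b = 6, c = 3
log_b(a) = log_6(39) = 2.0447

Case 3: c = 3 > log_6(39) = 2.0447
T(n) = O(n^3) = O(n^3)

For T(n) = 39T(n/6) + O(n^3): log_6(39) = 2.0447. This is Case 3 of the Master Theorem (c > log_b(a), work dominated by root), giving O(n^3).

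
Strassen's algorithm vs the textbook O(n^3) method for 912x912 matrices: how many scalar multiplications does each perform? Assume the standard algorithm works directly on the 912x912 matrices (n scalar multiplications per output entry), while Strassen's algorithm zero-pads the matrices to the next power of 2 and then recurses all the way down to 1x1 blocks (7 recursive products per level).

Matrix multiplication for 912x912 matrices:

Strassen's algorithm requires power-of-2 dimensions. Pad 912x912 to 1024x1024 (next power of 2).

Standard algorithm: 912^3 = 758550528 multiplications
Strassen's algorithm: 7^(log2(1024)) = 7^10 = 282475249 multiplications
Savings: 758550528 - 282475249 = 476075279 multiplications

Standard: 758550528 multiplications (912^3). Strassen: 282475249 multiplications (7^10, after padding to 1024x1024). Strassen reduces 8 recursive multiplications to 7 at each level.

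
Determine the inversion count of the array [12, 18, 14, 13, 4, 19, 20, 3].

Finding inversions in [12, 18, 14, 13, 4, 19, 20, 3]:

(0, 4): arr[0]=12 > arr[4]=4
(0, 7): arr[0]=12 > arr[7]=3
(1, 2): arr[1]=18 > arr[2]=14
(1, 3): arr[1]=18 > arr[3]=13
(1, 4): arr[1]=18 > arr[4]=4
(1, 7): arr[1]=18 > arr[7]=3
(2, 3): arr[2]=14 > arr[3]=13
(2, 4): arr[2]=14 > arr[4]=4
(2, 7): arr[2]=14 > arr[7]=3
(3, 4): arr[3]=13 > arr[4]=4
(3, 7): arr[3]=13 > arr[7]=3
(4, 7): arr[4]=4 > arr[7]=3
(5, 7): arr[5]=19 > arr[7]=3
(6, 7): arr[6]=20 > arr[7]=3

Total inversions: 14

The array has 14 inversion(s): (0,4), (0,7), (1,2), (1,3), (1,4), (1,7), (2,3), (2,4), (2,7), (3,4), (3,7), (4,7), (5,7), (6,7). Each pair (i,j) satisfies i < j and arr[i] > arr[j].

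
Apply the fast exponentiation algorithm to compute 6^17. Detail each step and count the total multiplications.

Computing 6^17 by squaring (build up from 6^1; each line after the first costs one multiplication):

6^1 = 6
6^2 = (6^1)^2 = 6^2 = 36
6^4 = (6^2)^2 = 36^2 = 1296
6^8 = (6^4)^2 = 1296^2 = 1679616
6^16 = (6^8)^2 = 1679616^2 = 2821109907456
6^17 = 6 * 6^16 = 6 * 2821109907456 = 16926659444736

Result: 16926659444736
Multiplications needed: 5 (5 lines after 6^1)

6^17 = 16926659444736. Using exponentiation by squaring, this requires 5 multiplications. The key idea: if the exponent is even, square the half-power; if odd, multiply by the base once.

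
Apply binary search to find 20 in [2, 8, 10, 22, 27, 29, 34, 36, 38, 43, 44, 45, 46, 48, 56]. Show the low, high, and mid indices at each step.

Binary search for 20 in [2, 8, 10, 22, 27, 29, 34, 36, 38, 43, 44, 45, 46, 48, 56]:

lo=0, hi=14, mid=7, arr[mid]=36 -> 36 > 20, search left half
lo=0, hi=6, mid=3, arr[mid]=22 -> 22 > 20, search left half
lo=0, hi=2, mid=1, arr[mid]=8 -> 8 < 20, search right half
lo=2, hi=2, mid=2, arr[mid]=10 -> 10 < 20, search right half
lo=3 > hi=2, target 20 not found

Binary search determines that 20 is not in the array after 4 comparisons. The search space was exhausted without finding the target.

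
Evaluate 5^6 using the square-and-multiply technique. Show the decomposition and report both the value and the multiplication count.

Computing 5^6 by squaring (build up from 5^1; each line after the first costs one multiplication):

5^1 = 5
5^2 = (5^1)^2 = 5^2 = 25
5^3 = 5 * 5^2 = 5 * 25 = 125
5^6 = (5^3)^2 = 125^2 = 15625

Result: 15625
Multiplications needed: 3 (3 lines after 5^1)

5^6 = 15625. Using exponentiation by squaring, this requires 3 multiplications. The key idea: if the exponent is even, square the half-power; if odd, multiply by the base once.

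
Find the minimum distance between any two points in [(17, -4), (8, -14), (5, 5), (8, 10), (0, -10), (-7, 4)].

Computing all pairwise distances among 6 points:

d((17, -4), (8, -14)) = 13.4536
d((17, -4), (5, 5)) = 15.0
d((17, -4), (8, 10)) = 16.6433
d((17, -4), (0, -10)) = 18.0278
d((17, -4), (-7, 4)) = 25.2982
d((8, -14), (5, 5)) = 19.2354
d((8, -14), (8, 10)) = 24.0
d((8, -14), (0, -10)) = 8.9443
d((8, -14), (-7, 4)) = 23.4307
d((5, 5), (8, 10)) = 5.831 <-- minimum
d((5, 5), (0, -10)) = 15.8114
d((5, 5), (-7, 4)) = 12.0416
d((8, 10), (0, -10)) = 21.5407
d((8, 10), (-7, 4)) = 16.1555
d((0, -10), (-7, 4)) = 15.6525

Closest pair: (5, 5) and (8, 10) with distance 5.831

The closest pair is (5, 5) and (8, 10) with Euclidean distance 5.831. For 6 points, brute-force pairwise comparison is shown above. For large n, the divide-and-conquer algorithm (sort by x, recurse on halves, check the dividing strip) achieves O(n log n).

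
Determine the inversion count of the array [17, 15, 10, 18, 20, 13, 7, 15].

Finding inversions in [17, 15, 10, 18, 20, 13, 7, 15]:

(0, 1): arr[0]=17 > arr[1]=15
(0, 2): arr[0]=17 > arr[2]=10
(0, 5): arr[0]=17 > arr[5]=13
(0, 6): arr[0]=17 > arr[6]=7
(0, 7): arr[0]=17 > arr[7]=15
(1, 2): arr[1]=15 > arr[2]=10
(1, 5): arr[1]=15 > arr[5]=13
(1, 6): arr[1]=15 > arr[6]=7
(2, 6): arr[2]=10 > arr[6]=7
(3, 5): arr[3]=18 > arr[5]=13
(3, 6): arr[3]=18 > arr[6]=7
(3, 7): arr[3]=18 > arr[7]=15
(4, 5): arr[4]=20 > arr[5]=13
(4, 6): arr[4]=20 > arr[6]=7
(4, 7): arr[4]=20 > arr[7]=15
(5, 6): arr[5]=13 > arr[6]=7

Total inversions: 16

The array has 16 inversion(s): (0,1), (0,2), (0,5), (0,6), (0,7), (1,2), (1,5), (1,6), (2,6), (3,5), (3,6), (3,7), (4,5), (4,6), (4,7), (5,6). Each pair (i,j) satisfies i < j and arr[i] > arr[j].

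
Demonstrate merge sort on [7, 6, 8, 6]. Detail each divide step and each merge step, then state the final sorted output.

Merge sort trace:

Split: [7, 6, 8, 6] -> [7, 6] and [8, 6]
  Split: [7, 6] -> [7] and [6]
  Merge: [7] + [6] -> [6, 7]
  Split: [8, 6] -> [8] and [6]
  Merge: [8] + [6] -> [6, 8]
Merge: [6, 7] + [6, 8] -> [6, 6, 7, 8]

Final sorted array: [6, 6, 7, 8]

The merge sort proceeds by recursively splitting the array and merging sorted halves.
After all merges, the sorted array is [6, 6, 7, 8].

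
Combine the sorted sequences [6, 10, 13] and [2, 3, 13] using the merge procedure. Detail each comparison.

Merging process:

Compare 6 vs 2: take 2 from right. Merged: [2]
Compare 6 vs 3: take 3 from right. Merged: [2, 3]
Compare 6 vs 13: take 6 from left. Merged: [2, 3, 6]
Compare 10 vs 13: take 10 from left. Merged: [2, 3, 6, 10]
Compare 13 vs 13: take 13 from left. Merged: [2, 3, 6, 10, 13]
Append remaining from right: [13]. Merged: [2, 3, 6, 10, 13, 13]

Final merged array: [2, 3, 6, 10, 13, 13]
Total comparisons: 5

The merged array is [2, 3, 6, 10, 13, 13], requiring 5 comparisons. The merge step runs in O(n) time where n is the total number of elements.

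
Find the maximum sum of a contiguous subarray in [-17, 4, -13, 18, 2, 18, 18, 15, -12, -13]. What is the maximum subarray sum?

Using Kadane's algorithm on [-17, 4, -13, 18, 2, 18, 18, 15, -12, -13]:

Scanning through the array:
Position 1 (value 4): max_ending_here = 4, max_so_far = 4
Position 2 (value -13): max_ending_here = -9, max_so_far = 4
Position 3 (value 18): max_ending_here = 18, max_so_far = 18
Position 4 (value 2): max_ending_here = 20, max_so_far = 20
Position 5 (value 18): max_ending_here = 38, max_so_far = 38
Position 6 (value 18): max_ending_here = 56, max_so_far = 56
Position 7 (value 15): max_ending_here = 71, max_so_far = 71
Position 8 (value -12): max_ending_here = 59, max_so_far = 71
Position 9 (value -13): max_ending_here = 46, max_so_far = 71

Maximum subarray: [18, 2, 18, 18, 15]
Maximum sum: 71

The maximum subarray is [18, 2, 18, 18, 15] with sum 71. This subarray runs from index 3 to index 7.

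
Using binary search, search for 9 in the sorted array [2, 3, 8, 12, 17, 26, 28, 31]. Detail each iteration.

Binary search for 9 in [2, 3, 8, 12, 17, 26, 28, 31]:

lo=0, hi=7, mid=3, arr[mid]=12 -> 12 > 9, search left half
lo=0, hi=2, mid=1, arr[mid]=3 -> 3 < 9, search right half
lo=2, hi=2, mid=2, arr[mid]=8 -> 8 < 9, search right half
lo=3 > hi=2, target 9 not found

Binary search determines that 9 is not in the array after 3 comparisons. The search space was exhausted without finding the target.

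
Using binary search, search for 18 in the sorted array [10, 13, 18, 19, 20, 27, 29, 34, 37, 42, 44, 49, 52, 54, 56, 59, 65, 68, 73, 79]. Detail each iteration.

Binary search for 18 in [10, 13, 18, 19, 20, 27, 29, 34, 37, 42, 44, 49, 52, 54, 56, 59, 65, 68, 73, 79]:

lo=0, hi=19, mid=9, arr[mid]=42 -> 42 > 18, search left half
lo=0, hi=8, mid=4, arr[mid]=20 -> 20 > 18, search left half
lo=0, hi=3, mid=1, arr[mid]=13 -> 13 < 18, search right half
lo=2, hi=3, mid=2, arr[mid]=18 -> Found target at index 2!

Binary search finds 18 at index 2 after 4 comparisons. The search repeatedly halves the search space by comparing with the middle element.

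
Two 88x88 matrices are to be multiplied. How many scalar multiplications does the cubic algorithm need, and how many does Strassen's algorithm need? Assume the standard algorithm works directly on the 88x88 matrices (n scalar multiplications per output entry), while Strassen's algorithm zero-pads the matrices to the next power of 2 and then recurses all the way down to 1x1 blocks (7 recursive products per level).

Matrix multiplication for 88x88 matrices:

Strassen's algorithm requires power-of-2 dimensions. Pad 88x88 to 128x128 (next power of 2).

Standard algorithm: 88^3 = 681472 multiplications
Strassen's algorithm: 7^(log2(128)) = 7^7 = 823543 multiplications
Difference: 681472 - 823543 = -142071 (Strassen uses MORE here due to padding overhead — for small or just-over-power-of-2 n, padding can outweigh the per-level savings)

Standard: 681472 multiplications (88^3). Strassen: 823543 multiplications (7^7, after padding to 128x128). Strassen reduces 8 recursive multiplications to 7 at each level.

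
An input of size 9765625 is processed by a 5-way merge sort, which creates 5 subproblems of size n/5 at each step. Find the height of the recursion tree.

For divide and conquer with division factor 5:

Problem sizes at each level:
Level 0: 9765625
Level 1: 1953125
Level 2: 390625
Level 3: 78125
Level 4: 15625
Level 5: 3125
Level 6: 625
Level 7: 125
Level 8: 25
Level 9: 5
Level 10: 1

The root is level 0 and the size-1 base case is level 10 (the tree spans levels 0 through 10, i.e. 11 levels counting the root), so the depth is the number of divisions: log_5(9765625) = 10

The recursion tree depth is log_5(9765625) = 10. At each level, the problem size is divided by 5, so it takes 10 divisions to reduce to a base case of size 1. The algorithm makes 5 recursive calls at each level.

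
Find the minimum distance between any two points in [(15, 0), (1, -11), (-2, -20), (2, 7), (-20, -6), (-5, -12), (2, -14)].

Computing all pairwise distances among 7 points:

d((15, 0), (1, -11)) = 17.8045
d((15, 0), (-2, -20)) = 26.2488
d((15, 0), (2, 7)) = 14.7648
d((15, 0), (-20, -6)) = 35.5106
d((15, 0), (-5, -12)) = 23.3238
d((15, 0), (2, -14)) = 19.105
d((1, -11), (-2, -20)) = 9.4868
d((1, -11), (2, 7)) = 18.0278
d((1, -11), (-20, -6)) = 21.587
d((1, -11), (-5, -12)) = 6.0828
d((1, -11), (2, -14)) = 3.1623 <-- minimum
d((-2, -20), (2, 7)) = 27.2947
d((-2, -20), (-20, -6)) = 22.8035
d((-2, -20), (-5, -12)) = 8.544
d((-2, -20), (2, -14)) = 7.2111
d((2, 7), (-20, -6)) = 25.5539
d((2, 7), (-5, -12)) = 20.2485
d((2, 7), (2, -14)) = 21.0
d((-20, -6), (-5, -12)) = 16.1555
d((-20, -6), (2, -14)) = 23.4094
d((-5, -12), (2, -14)) = 7.2801

Closest pair: (1, -11) and (2, -14) with distance 3.1623

The closest pair is (1, -11) and (2, -14) with Euclidean distance 3.1623. For 7 points, brute-force pairwise comparison is shown above. For large n, the divide-and-conquer algorithm (sort by x, recurse on halves, check the dividing strip) achieves O(n log n).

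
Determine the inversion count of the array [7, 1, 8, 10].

Finding inversions in [7, 1, 8, 10]:

(0, 1): arr[0]=7 > arr[1]=1

Total inversions: 1

The array has 1 inversion(s): (0,1). Each pair (i,j) satisfies i < j and arr[i] > arr[j].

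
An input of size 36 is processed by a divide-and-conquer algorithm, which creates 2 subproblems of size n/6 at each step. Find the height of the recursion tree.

For divide and conquer with division factor 6:

Problem sizes at each level:
Level 0: 36
Level 1: 6
Level 2: 1

The root is level 0 and the size-1 base case is level 2 (the tree spans levels 0 through 2, i.e. 3 levels counting the root), so the depth is the number of divisions: log_6(36) = 2

The recursion tree depth is log_6(36) = 2. At each level, the problem size is divided by 6, so it takes 2 divisions to reduce to a base case of size 1. The algorithm makes 2 recursive calls at each level.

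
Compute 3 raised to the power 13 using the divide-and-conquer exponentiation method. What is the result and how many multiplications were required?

Computing 3^13 by squaring (build up from 3^1; each line after the first costs one multiplication):

3^1 = 3
3^2 = (3^1)^2 = 3^2 = 9
3^3 = 3 * 3^2 = 3 * 9 = 27
3^6 = (3^3)^2 = 27^2 = 729
3^12 = (3^6)^2 = 729^2 = 531441
3^13 = 3 * 3^12 = 3 * 531441 = 1594323

Result: 1594323
Multiplications needed: 5 (5 lines after 3^1)

3^13 = 1594323. Using exponentiation by squaring, this requires 5 multiplications. The key idea: if the exponent is even, square the half-power; if odd, multiply by the base once.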